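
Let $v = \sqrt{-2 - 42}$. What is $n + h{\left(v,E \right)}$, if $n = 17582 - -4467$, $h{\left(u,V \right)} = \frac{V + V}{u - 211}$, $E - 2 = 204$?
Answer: $\frac{982526753}{44565} - \frac{824 i \sqrt{11}}{44565} \approx 22047.0 - 0.061324 i$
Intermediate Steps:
$E = 206$ ($E = 2 + 204 = 206$)
$v = 2 i \sqrt{11}$ ($v = \sqrt{-44} = 2 i \sqrt{11} \approx 6.6332 i$)
$h{\left(u,V \right)} = \frac{2 V}{-211 + u}$
$n = 22049$ ($n = 17582 + 4467 = 22049$)
$n + h{\left(v,E \right)} = 22049 + 2 \cdot 206 \frac{1}{-211 + 2 i \sqrt{11}} = 22049 + \frac{412}{-211 + 2 i \sqrt{11}}$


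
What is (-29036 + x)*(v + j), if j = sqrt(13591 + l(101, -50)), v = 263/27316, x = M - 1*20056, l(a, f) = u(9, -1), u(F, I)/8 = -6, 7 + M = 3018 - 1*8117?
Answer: -7127037/13658 - 54198*sqrt(13543) ≈ -6.3078e+6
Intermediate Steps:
M = -5106 (M = -7 + (3018 - 1*8117) = -7 + (3018 - 8117) = -7 - 5099 = -5106)
u(F, I) = -48 (u(F, I) = 8*(-6) = -48)
l(a, f) = -48
x = -25162 (x = -5106 - 1*20056 = -5106 - 20056 = -25162)
v = 263/27316 (v = 263*(1/27316) = 263/27316 ≈ 0.0096281)
j = sqrt(13543) (j = sqrt(13591 - 48) = sqrt(13543) ≈ 116.37)
(-29036 + x)*(v + j) = (-29036 - 25162)*(263/27316 + sqrt(13543)) = -54198*(263/27316 + sqrt(13543)) = -7127037/13658 - 54198*sqrt(13543)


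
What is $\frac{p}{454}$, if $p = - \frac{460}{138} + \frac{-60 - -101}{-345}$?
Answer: $- \frac{397}{52210} \approx -0.0076039$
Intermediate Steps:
$p = - \frac{397}{115}$ ($p = \left(-460\right) \frac{1}{138} + \left(-60 + 101\right) \left(- \frac{1}{345}\right) = - \frac{10}{3} + 41 \left(- \frac{1}{345}\right) = - \frac{10}{3} - \frac{41}{345} = - \frac{397}{115} \approx -3.4522$)
$\frac{p}{454} = - \frac{397}{115 \cdot 454} = \left(- \frac{397}{115}\right) \frac{1}{454} = - \frac{397}{52210}$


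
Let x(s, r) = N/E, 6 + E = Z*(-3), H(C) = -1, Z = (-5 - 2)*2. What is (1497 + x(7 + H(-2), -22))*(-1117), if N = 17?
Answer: -60216353/36 ≈ -1.6727e+6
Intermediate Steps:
Z = -14 (Z = -7*2 = -14)
E = 36 (E = -6 - 14*(-3) = -6 + 42 = 36)
x(s, r) = 17/36
(1497 + x(7 + H(-2), -22))*(-1117) = (1497 + 17/36)*(-1117) = (53909/36)*(-1117) = -60216353/36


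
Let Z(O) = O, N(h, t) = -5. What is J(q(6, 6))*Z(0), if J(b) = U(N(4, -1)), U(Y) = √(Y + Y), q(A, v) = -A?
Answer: 0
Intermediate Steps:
U(Y) = √2*√Y (U(Y) = √(2*Y) = √2*√Y)
J(b) = I*√10 (J(b) = √2*√(-5) = √2*(I*√5) = I*√10)
J(q(6, 6))*Z(0) = (I*√10)*0 = 0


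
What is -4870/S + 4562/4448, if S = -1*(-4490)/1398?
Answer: -1513132855/998576 ≈ -1515.3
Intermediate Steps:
S = 2245/699 (S = 4490*(1/1398) = 2245/699 ≈ 3.2117)
-4870/S + 4562/4448 = -4870/2245/699 + 4562/4448 = -4870*699/2245 + 4562*(1/4448) = -680826/449 + 2281/2224 = -1513132855/998576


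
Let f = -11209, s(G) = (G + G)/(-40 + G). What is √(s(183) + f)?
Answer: I*√229160503/143 ≈ 105.86*I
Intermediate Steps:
s(G) = 2*G/(-40 + G) (s(G) = (2*G)/(-40 + G) = 2*G/(-40 + G))
√(s(183) + f) = √(2*183/(-40 + 183) - 11209) = √(2*183/143 - 11209) = √(2*183*(1/143) - 11209) = √(366/143 - 11209) = √(-1602521/143) = I*√229160503/143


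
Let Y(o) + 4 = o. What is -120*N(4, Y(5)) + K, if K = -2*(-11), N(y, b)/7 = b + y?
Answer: -4178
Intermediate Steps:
Y(o) = -4 + o
N(y, b) = 7*b + 7*y (N(y, b) = 7*(b + y) = 7*b + 7*y)
K = 22
-120*N(4, Y(5)) + K = -120*(7*(-4 + 5) + 7*4) + 22 = -120*(7*1 + 28) + 22 = -120*(7 + 28) + 22 = -120*35 + 22 = -4200 + 22 = -4178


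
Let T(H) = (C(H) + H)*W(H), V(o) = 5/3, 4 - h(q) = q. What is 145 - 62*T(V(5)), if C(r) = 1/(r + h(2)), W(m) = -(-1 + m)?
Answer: 22291/99 ≈ 225.16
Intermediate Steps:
h(q) = 4 - q
V(o) = 5/3 (V(o) = 5*(1/3) = 5/3)
W(m) = 1 - m
C(r) = 1/(2 + r) (C(r) = 1/(r + (4 - 1*2)) = 1/(r + (4 - 2)) = 1/(r + 2) = 1/(2 + r))
T(H) = (1 - H)*(H + 1/(2 + H)) (T(H) = (1/(2 + H) + H)*(1 - H) = (H + 1/(2 + H))*(1 - H) = (1 - H)*(H + 1/(2 + H)))
145 - 62*T(V(5)) = 145 - 62*(1 + 5/3 - (5/3)**2 - (5/3)**3)/(2 + 5/3) = 145 - 62*(1 + 5/3 - 1*25/9 - 1*125/27)/11/3 = 145 - 186*(1 + 5/3 - 25/9 - 125/27)/11 = 145 - 186*(-128)/(11*27) = 145 - 62*(-128/99) = 145 + 7936/99 = 22291/99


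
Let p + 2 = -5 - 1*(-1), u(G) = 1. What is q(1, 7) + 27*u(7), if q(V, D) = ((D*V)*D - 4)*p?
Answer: -243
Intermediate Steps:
p = -6 (p = -2 + (-5 - 1*(-1)) = -2 + (-5 + 1) = -2 - 4 = -6)
q(V, D) = 24 - 6*V*D² (q(V, D) = ((D*V)*D - 4)*(-6) = (V*D² - 4)*(-6) = (-4 + V*D²)*(-6) = 24 - 6*V*D²)
q(1, 7) + 27*u(7) = (24 - 6*1*7²) + 27*1 = (24 - 6*1*49) + 27 = (24 - 294) + 27 = -270 + 27 = -243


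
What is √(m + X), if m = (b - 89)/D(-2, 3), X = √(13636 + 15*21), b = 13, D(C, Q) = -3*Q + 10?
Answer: √(-76 + √13951) ≈ 6.4896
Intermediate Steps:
D(C, Q) = 10 - 3*Q
X = √13951 (X = √(13636 + 315) = √13951 ≈ 118.11)
m = -76 (m = (13 - 89)/(10 - 3*3) = -76/(10 - 9) = -76/1 = -76*1 = -76)
√(m + X) = √(-76 + √13951)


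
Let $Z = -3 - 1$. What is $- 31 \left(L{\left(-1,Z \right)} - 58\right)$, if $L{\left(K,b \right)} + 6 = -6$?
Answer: $2170$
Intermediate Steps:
$Z = -4$ ($Z = -3 - 1 = -4$)
$L{\left(K,b \right)} = -12$ ($L{\left(K,b \right)} = -6 - 6 = -12$)
$- 31 \left(L{\left(-1,Z \right)} - 58\right) = - 31 \left(-12 - 58\right) = \left(-31\right) \left(-70\right) = 2170$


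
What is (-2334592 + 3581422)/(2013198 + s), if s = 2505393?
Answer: 415610/1506197 ≈ 0.27593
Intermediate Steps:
(-2334592 + 3581422)/(2013198 + s) = (-2334592 + 3581422)/(2013198 + 2505393) = 1246830/4518591 = 1246830*(1/4518591) = 415610/1506197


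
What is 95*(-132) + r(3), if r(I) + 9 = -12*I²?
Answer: -12657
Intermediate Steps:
r(I) = -9 - 12*I²
95*(-132) + r(3) = 95*(-132) + (-9 - 12*3²) = -12540 + (-9 - 12*9) = -12540 + (-9 - 108) = -12540 - 117 = -12657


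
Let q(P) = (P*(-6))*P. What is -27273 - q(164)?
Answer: 134103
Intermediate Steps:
q(P) = -6*P² (q(P) = (-6*P)*P = -6*P²)
-27273 - q(164) = -27273 - (-6)*164² = -27273 - (-6)*26896 = -27273 - 1*(-161376) = -27273 + 161376 = 134103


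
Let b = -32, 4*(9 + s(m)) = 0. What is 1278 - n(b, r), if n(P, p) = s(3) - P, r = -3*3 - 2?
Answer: 1255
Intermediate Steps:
r = -11 (r = -9 - 2 = -11)
s(m) = -9 (s(m) = -9 + (¼)*0 = -9 + 0 = -9)
n(P, p) = -9 - P
1278 - n(b, r) = 1278 - (-9 - 1*(-32)) = 1278 - (-9 + 32) = 1278 - 1*23 = 1278 - 23 = 1255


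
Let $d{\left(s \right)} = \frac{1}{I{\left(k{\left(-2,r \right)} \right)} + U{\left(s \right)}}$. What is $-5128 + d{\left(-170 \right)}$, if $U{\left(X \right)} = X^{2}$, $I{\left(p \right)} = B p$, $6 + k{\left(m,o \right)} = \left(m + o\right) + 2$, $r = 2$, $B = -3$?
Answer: $- \frac{148260735}{28912} \approx -5128.0$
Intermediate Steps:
$k{\left(m,o \right)} = -4 + m + o$ ($k{\left(m,o \right)} = -6 + \left(\left(m + o\right) + 2\right) = -6 + \left(2 + m + o\right) = -4 + m + o$)
$I{\left(p \right)} = - 3 p$
$d{\left(s \right)} = \frac{1}{12 + s^{2}}$ ($d{\left(s \right)} = \frac{1}{- 3 \left(-4 - 2 + 2\right) + s^{2}} = \frac{1}{\left(-3\right) \left(-4\right) + s^{2}} = \frac{1}{12 + s^{2}}$)
$-5128 + d{\left(-170 \right)} = -5128 + \frac{1}{12 + \left(-170\right)^{2}} = -5128 + \frac{1}{12 + 28900} = -5128 + \frac{1}{28912} = - \frac{148260735}{28912}$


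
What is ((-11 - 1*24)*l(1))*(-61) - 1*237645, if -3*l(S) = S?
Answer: -715070/3 ≈ -2.3836e+5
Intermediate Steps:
l(S) = -S/3
((-11 - 1*24)*l(1))*(-61) - 1*237645 = ((-11 - 1*24)*(-⅓*1))*(-61) - 1*237645 = ((-11 - 24)*(-⅓))*(-61) - 237645 = -35*(-⅓)*(-61) - 237645 = (35/3)*(-61) - 237645 = -2135/3 - 237645 = -715070/3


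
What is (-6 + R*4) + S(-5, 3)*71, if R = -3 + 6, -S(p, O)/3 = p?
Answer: 1071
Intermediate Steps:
S(p, O) = -3*p
R = 3
(-6 + R*4) + S(-5, 3)*71 = (-6 + 3*4) - 3*(-5)*71 = (-6 + 12) + 15*71 = 6 + 1065 = 1071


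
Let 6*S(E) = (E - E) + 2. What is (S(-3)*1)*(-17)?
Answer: -17/3 ≈ -5.6667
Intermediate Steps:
S(E) = ⅓ (S(E) = ((E - E) + 2)/6 = (0 + 2)/6 = (⅙)*2 = ⅓)
(S(-3)*1)*(-17) = ((⅓)*1)*(-17) = (⅓)*(-17) = -17/3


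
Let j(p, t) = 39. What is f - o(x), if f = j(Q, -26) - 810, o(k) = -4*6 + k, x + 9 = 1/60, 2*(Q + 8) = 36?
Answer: -44281/60 ≈ -738.02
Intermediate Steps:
Q = 10 (Q = -8 + (½)*36 = -8 + 18 = 10)
x = -539/60 (x = -9 + 1/60 = -539/60 ≈ -8.9833)
o(k) = -24 + k
f = -771 (f = 39 - 810 = -771)
f - o(x) = -771 - (-24 - 539/60) = -771 - 1*(-1979/60) = -771 + 1979/60 = -44281/60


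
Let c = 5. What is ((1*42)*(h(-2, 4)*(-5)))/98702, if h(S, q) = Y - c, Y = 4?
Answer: 105/49351 ≈ 0.0021276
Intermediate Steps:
h(S, q) = -1 (h(S, q) = 4 - 1*5 = 4 - 5 = -1)
((1*42)*(h(-2, 4)*(-5)))/98702 = ((1*42)*(-1*(-5)))/98702 = (42*5)*(1/98702) = 210*(1/98702) = 105/49351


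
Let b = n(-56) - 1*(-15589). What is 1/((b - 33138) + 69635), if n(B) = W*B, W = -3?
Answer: 1/52254 ≈ 1.9137e-5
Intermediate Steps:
n(B) = -3*B
b = 15757 (b = -3*(-56) - 1*(-15589) = 168 + 15589 = 15757)
1/((b - 33138) + 69635) = 1/((15757 - 33138) + 69635) = 1/(-17381 + 69635) = 1/52254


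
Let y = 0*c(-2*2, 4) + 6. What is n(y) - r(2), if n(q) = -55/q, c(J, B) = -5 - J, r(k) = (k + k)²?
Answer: -151/6 ≈ -25.167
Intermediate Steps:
r(k) = 4*k² (r(k) = (2*k)² = 4*k²)
y = 6 (y = 0*(-5 - (-2)*2) + 6 = 0*(-5 - 1*(-4)) + 6 = 0*(-5 + 4) + 6 = 0*(-1) + 6 = 0 + 6 = 6)
n(y) - r(2) = -55/6 - 4*2² = -55*⅙ - 4*4 = -55/6 - 1*16 = -55/6 - 16 = -151/6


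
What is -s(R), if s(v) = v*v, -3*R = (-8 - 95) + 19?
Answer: -784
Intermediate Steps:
R = 28 (R = -((-8 - 95) + 19)/3 = -(-103 + 19)/3 = -⅓*(-84) = 28)
s(v) = v²
-s(R) = -1*28² = -1*784 = -784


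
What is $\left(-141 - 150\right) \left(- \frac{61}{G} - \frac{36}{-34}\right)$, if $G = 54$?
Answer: $\frac{6305}{306} \approx 20.605$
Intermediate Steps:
$\left(-141 - 150\right) \left(- \frac{61}{G} - \frac{36}{-34}\right) = \left(-141 - 150\right) \left(- \frac{61}{54} - \frac{36}{-34}\right) = - 291 \left(\left(-61\right) \frac{1}{54} - - \frac{18}{17}\right) = - 291 \left(- \frac{61}{54} + \frac{18}{17}\right) = \left(-291\right) \left(- \frac{65}{918}\right) = \frac{6305}{306}$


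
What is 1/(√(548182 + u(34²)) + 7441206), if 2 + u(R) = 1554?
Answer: 3720603/27685773092351 - √549734/55371546184702 ≈ 1.3437e-7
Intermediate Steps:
u(R) = 1552 (u(R) = -2 + 1554 = 1552)
1/(√(548182 + u(34²)) + 7441206) = 1/(√(548182 + 1552) + 7441206) = 1/(√549734 + 7441206) = 1/(7441206 + √549734)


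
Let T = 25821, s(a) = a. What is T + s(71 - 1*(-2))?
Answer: 25894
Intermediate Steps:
T + s(71 - 1*(-2)) = 25821 + (71 - 1*(-2)) = 25821 + (71 + 2) = 25821 + 73 = 25894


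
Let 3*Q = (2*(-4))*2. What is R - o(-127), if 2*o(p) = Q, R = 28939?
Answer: 86825/3 ≈ 28942.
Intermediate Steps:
Q = -16/3 (Q = ((2*(-4))*2)/3 = (-8*2)/3 = (⅓)*(-16) = -16/3 ≈ -5.3333)
o(p) = -8/3 (o(p) = (½)*(-16/3) = -8/3)
R - o(-127) = 28939 - 1*(-8/3) = 28939 + 8/3 = 86825/3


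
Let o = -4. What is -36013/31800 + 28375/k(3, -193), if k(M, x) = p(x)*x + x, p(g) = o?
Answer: 97941497/2045800 ≈ 47.874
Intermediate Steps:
p(g) = -4
k(M, x) = -3*x (k(M, x) = -4*x + x = -3*x)
-36013/31800 + 28375/k(3, -193) = -36013/31800 + 28375/((-3*(-193))) = -36013*1/31800 + 28375/579 = -36013/31800 + 28375*(1/579) = -36013/31800 + 28375/579 = 97941497/2045800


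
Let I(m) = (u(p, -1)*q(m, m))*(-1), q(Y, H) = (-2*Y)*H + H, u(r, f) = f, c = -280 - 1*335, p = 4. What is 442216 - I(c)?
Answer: 1199281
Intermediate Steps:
c = -615 (c = -280 - 335 = -615)
q(Y, H) = H - 2*H*Y (q(Y, H) = -2*H*Y + H = H - 2*H*Y)
I(m) = m*(1 - 2*m) (I(m) = -m*(1 - 2*m)*(-1) = m*(1 - 2*m))
442216 - I(c) = 442216 - (-615)*(1 - 2*(-615)) = 442216 - (-615)*(1 + 1230) = 442216 - (-615)*1231 = 442216 - 1*(-757065) = 442216 + 757065 = 1199281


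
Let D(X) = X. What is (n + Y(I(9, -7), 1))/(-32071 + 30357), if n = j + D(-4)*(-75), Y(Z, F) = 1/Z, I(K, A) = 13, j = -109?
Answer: -1242/11141 ≈ -0.11148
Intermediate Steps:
n = 191 (n = -109 - 4*(-75) = -109 + 300 = 191)
(n + Y(I(9, -7), 1))/(-32071 + 30357) = (191 + 1/13)/(-32071 + 30357) = (191 + 1/13)/(-1714) = (2484/13)*(-1/1714) = -1242/11141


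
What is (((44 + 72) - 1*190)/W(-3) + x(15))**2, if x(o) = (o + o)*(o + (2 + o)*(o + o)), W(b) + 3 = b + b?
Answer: 20114046976/81 ≈ 2.4832e+8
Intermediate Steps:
W(b) = -3 + 2*b (W(b) = -3 + (b + b) = -3 + 2*b)
x(o) = 2*o*(o + 2*o*(2 + o)) (x(o) = (2*o)*(o + (2 + o)*(2*o)) = (2*o)*(o + 2*o*(2 + o)) = 2*o*(o + 2*o*(2 + o)))
(((44 + 72) - 1*190)/W(-3) + x(15))**2 = (((44 + 72) - 1*190)/(-3 + 2*(-3)) + 15**2*(10 + 4*15))**2 = ((116 - 190)/(-3 - 6) + 225*(10 + 60))**2 = (-74/(-9) + 225*70)**2 = (-74*(-1/9) + 15750)**2 = (74/9 + 15750)**2 = (141824/9)**2 = 20114046976/81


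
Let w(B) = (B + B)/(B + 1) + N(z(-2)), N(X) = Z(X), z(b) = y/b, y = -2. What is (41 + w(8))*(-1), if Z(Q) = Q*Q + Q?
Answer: -403/9 ≈ -44.778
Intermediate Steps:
z(b) = -2/b
Z(Q) = Q + Q**2 (Z(Q) = Q**2 + Q = Q + Q**2)
N(X) = X*(1 + X)
w(B) = 2 + 2*B/(1 + B) (w(B) = (B + B)/(B + 1) + (-2/(-2))*(1 - 2/(-2)) = (2*B)/(1 + B) + (-2*(-1/2))*(1 - 2*(-1/2)) = 2*B/(1 + B) + 1*(1 + 1) = 2*B/(1 + B) + 1*2 = 2*B/(1 + B) + 2 = 2 + 2*B/(1 + B))
(41 + w(8))*(-1) = (41 + 2*(1 + 2*8)/(1 + 8))*(-1) = (41 + 2*(1 + 16)/9)*(-1) = (41 + 2*(1/9)*17)*(-1) = (41 + 34/9)*(-1) = (403/9)*(-1) = -403/9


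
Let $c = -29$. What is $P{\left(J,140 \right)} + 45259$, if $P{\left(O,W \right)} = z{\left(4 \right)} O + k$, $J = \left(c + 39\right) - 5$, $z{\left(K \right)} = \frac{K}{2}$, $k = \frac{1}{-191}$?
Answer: $\frac{8646378}{191} \approx 45269.0$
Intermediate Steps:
$k = - \frac{1}{191} \approx -0.0052356$
$z{\left(K \right)} = \frac{K}{2}$ ($z{\left(K \right)} = K \frac{1}{2} = \frac{K}{2}$)
$J = 5$ ($J = \left(-29 + 39\right) - 5 = 10 - 5 = 5$)
$P{\left(O,W \right)} = - \frac{1}{191} + 2 O$ ($P{\left(O,W \right)} = \frac{1}{2} \cdot 4 O - \frac{1}{191} = 2 O - \frac{1}{191} = - \frac{1}{191} + 2 O$)
$P{\left(J,140 \right)} + 45259 = \left(- \frac{1}{191} + 2 \cdot 5\right) + 45259 = \left(- \frac{1}{191} + 10\right) + 45259 = \frac{1909}{191} + 45259 = \frac{8646378}{191}$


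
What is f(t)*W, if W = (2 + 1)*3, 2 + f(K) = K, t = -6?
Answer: -72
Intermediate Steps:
f(K) = -2 + K
W = 9 (W = 3*3 = 9)
f(t)*W = (-2 - 6)*9 = -8*9 = -72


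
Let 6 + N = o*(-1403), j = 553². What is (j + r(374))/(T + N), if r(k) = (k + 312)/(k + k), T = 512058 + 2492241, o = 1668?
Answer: 38124303/82789762 ≈ 0.46050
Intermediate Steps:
T = 3004299
j = 305809
r(k) = (312 + k)/(2*k) (r(k) = (312 + k)/((2*k)) = (312 + k)*(1/(2*k)) = (312 + k)/(2*k))
N = -2340210 (N = -6 + 1668*(-1403) = -6 - 2340204 = -2340210)
(j + r(374))/(T + N) = (305809 + (½)*(312 + 374)/374)/(3004299 - 2340210) = (305809 + (½)*(1/374)*686)/664089 = (305809 + 343/374)*(1/664089) = (114372909/374)*(1/664089) = 38124303/82789762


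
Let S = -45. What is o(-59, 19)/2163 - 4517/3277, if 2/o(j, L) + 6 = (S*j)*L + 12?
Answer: -492919935667/357604306101 ≈ -1.3784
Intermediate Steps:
o(j, L) = 2/(6 - 45*L*j) (o(j, L) = 2/(-6 + ((-45*j)*L + 12)) = 2/(-6 + (-45*L*j + 12)) = 2/(-6 + (12 - 45*L*j)) = 2/(6 - 45*L*j))
o(-59, 19)/2163 - 4517/3277 = (2/(3*(2 - 15*19*(-59))))/2163 - 4517/3277 = (2/(3*(2 + 16815)))*(1/2163) - 4517/3277 = ((⅔)/16817)*(1/2163) - 1*4517/3277 = ((⅔)*(1/16817))*(1/2163) - 4517/3277 = (2/50451)*(1/2163) - 4517/3277 = 2/109125513 - 4517/3277 = -492919935667/357604306101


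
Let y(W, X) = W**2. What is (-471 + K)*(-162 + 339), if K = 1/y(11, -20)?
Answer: -10087230/121 ≈ -83366.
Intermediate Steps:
K = 1/121 (K = 1/(11**2) = 1/121 ≈ 0.0082645)
(-471 + K)*(-162 + 339) = (-471 + 1/121)*(-162 + 339) = -56990/121*177 = -10087230/121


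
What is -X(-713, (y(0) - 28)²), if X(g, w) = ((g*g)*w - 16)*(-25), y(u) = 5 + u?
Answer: 6723179625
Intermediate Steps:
X(g, w) = 400 - 25*w*g² (X(g, w) = (g²*w - 16)*(-25) = (w*g² - 16)*(-25) = (-16 + w*g²)*(-25) = 400 - 25*w*g²)
-X(-713, (y(0) - 28)²) = -(400 - 25*((5 + 0) - 28)²*(-713)²) = -(400 - 25*(5 - 28)²*508369) = -(400 - 25*(-23)²*508369) = -(400 - 25*529*508369) = -(400 - 6723180025) = -1*(-6723179625) = 6723179625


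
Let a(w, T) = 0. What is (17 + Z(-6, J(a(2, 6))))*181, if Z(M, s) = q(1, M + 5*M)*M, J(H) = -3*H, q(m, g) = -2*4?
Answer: 11765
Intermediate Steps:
q(m, g) = -8
Z(M, s) = -8*M
(17 + Z(-6, J(a(2, 6))))*181 = (17 - 8*(-6))*181 = (17 + 48)*181 = 65*181 = 11765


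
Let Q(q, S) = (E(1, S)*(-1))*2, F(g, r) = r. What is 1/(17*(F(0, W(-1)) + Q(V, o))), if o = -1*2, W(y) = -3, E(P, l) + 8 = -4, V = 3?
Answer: 1/357 ≈ 0.0028011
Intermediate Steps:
E(P, l) = -12 (E(P, l) = -8 - 4 = -12)
o = -2
Q(q, S) = 24 (Q(q, S) = -12*(-1)*2 = 12*2 = 24)
1/(17*(F(0, W(-1)) + Q(V, o))) = 1/(17*(-3 + 24)) = 1/(17*21) = 1/357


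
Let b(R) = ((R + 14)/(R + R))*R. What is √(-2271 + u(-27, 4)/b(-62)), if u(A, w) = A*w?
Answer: I*√9066/2 ≈ 47.608*I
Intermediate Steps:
b(R) = 7 + R/2 (b(R) = ((14 + R)/((2*R)))*R = ((14 + R)*(1/(2*R)))*R = ((14 + R)/(2*R))*R = 7 + R/2)
√(-2271 + u(-27, 4)/b(-62)) = √(-2271 + (-27*4)/(7 + (½)*(-62))) = √(-2271 - 108/(7 - 31)) = √(-2271 - 108/(-24)) = √(-2271 - 108*(-1/24)) = √(-2271 + 9/2) = √(-4533/2) = I*√9066/2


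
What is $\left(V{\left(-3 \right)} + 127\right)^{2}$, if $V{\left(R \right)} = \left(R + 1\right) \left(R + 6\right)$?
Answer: $14641$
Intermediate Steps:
$V{\left(R \right)} = \left(1 + R\right) \left(6 + R\right)$
$\left(V{\left(-3 \right)} + 127\right)^{2} = \left(\left(6 + \left(-3\right)^{2} + 7 \left(-3\right)\right) + 127\right)^{2} = \left(\left(6 + 9 - 21\right) + 127\right)^{2} = \left(-6 + 127\right)^{2} = 121^{2} = 14641$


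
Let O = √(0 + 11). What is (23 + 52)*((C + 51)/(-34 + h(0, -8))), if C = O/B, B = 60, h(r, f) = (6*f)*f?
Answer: 153/14 + √11/280 ≈ 10.940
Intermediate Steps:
h(r, f) = 6*f²
O = √11 ≈ 3.3166
C = √11/60 ≈ 0.055277
(23 + 52)*((C + 51)/(-34 + h(0, -8))) = (23 + 52)*((√11/60 + 51)/(-34 + 6*(-8)²)) = 75*((51 + √11/60)/(-34 + 6*64)) = 75*((51 + √11/60)/(-34 + 384)) = 75*((51 + √11/60)/350) = 75*((51 + √11/60)*(1/350)) = 75*(51/350 + √11/21000) = 153/14 + √11/280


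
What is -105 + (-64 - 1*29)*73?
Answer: -6894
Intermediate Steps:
-105 + (-64 - 1*29)*73 = -105 + (-64 - 29)*73 = -105 - 93*73 = -105 - 6789 = -6894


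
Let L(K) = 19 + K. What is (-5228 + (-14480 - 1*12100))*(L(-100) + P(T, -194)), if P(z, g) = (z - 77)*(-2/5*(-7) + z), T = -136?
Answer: -4499337024/5 ≈ -8.9987e+8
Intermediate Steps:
P(z, g) = (-77 + z)*(14/5 + z) (P(z, g) = (-77 + z)*(-2*⅕*(-7) + z) = (-77 + z)*(-⅖*(-7) + z) = (-77 + z)*(14/5 + z))
(-5228 + (-14480 - 1*12100))*(L(-100) + P(T, -194)) = (-5228 + (-14480 - 1*12100))*((19 - 100) + (-1078/5 + (-136)² - 371/5*(-136))) = (-5228 + (-14480 - 12100))*(-81 + (-1078/5 + 18496 + 50456/5)) = (-5228 - 26580)*(-81 + 141858/5) = -31808*141453/5 = -4499337024/5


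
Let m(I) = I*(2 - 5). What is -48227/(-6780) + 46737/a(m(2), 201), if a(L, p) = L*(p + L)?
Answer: -2893903/88140 ≈ -32.833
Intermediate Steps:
m(I) = -3*I (m(I) = I*(-3) = -3*I)
a(L, p) = L*(L + p)
-48227/(-6780) + 46737/a(m(2), 201) = -48227/(-6780) + 46737/(((-3*2)*(-3*2 + 201))) = -48227*(-1/6780) + 46737/((-6*(-6 + 201))) = 48227/6780 + 46737/((-6*195)) = 48227/6780 + 46737/(-1170) = 48227/6780 + 46737*(-1/1170) = 48227/6780 - 5193/130 = -2893903/88140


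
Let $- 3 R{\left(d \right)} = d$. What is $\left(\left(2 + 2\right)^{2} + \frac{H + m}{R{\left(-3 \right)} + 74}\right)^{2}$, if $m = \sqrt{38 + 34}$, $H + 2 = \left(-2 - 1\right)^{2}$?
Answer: $\frac{1456921}{5625} + \frac{4828 \sqrt{2}}{1875} \approx 262.65$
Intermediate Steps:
$H = 7$ ($H = -2 + \left(-2 - 1\right)^{2} = -2 + \left(-3\right)^{2} = -2 + 9 = 7$)
$R{\left(d \right)} = - \frac{d}{3}$
$m = 6 \sqrt{2}$ ($m = \sqrt{72} = 6 \sqrt{2} \approx 8.4853$)
$\left(\left(2 + 2\right)^{2} + \frac{H + m}{R{\left(-3 \right)} + 74}\right)^{2} = \left(\left(2 + 2\right)^{2} + \frac{7 + 6 \sqrt{2}}{\left(- \frac{1}{3}\right) \left(-3\right) + 74}\right)^{2} = \left(4^{2} + \frac{7 + 6 \sqrt{2}}{1 + 74}\right)^{2} = \left(16 + \frac{7 + 6 \sqrt{2}}{75}\right)^{2} = \left(16 + \left(7 + 6 \sqrt{2}\right) \frac{1}{75}\right)^{2} = \left(16 + \left(\frac{7}{75} + \frac{2 \sqrt{2}}{25}\right)\right)^{2} = \left(\frac{1207}{75} + \frac{2 \sqrt{2}}{25}\right)^{2}$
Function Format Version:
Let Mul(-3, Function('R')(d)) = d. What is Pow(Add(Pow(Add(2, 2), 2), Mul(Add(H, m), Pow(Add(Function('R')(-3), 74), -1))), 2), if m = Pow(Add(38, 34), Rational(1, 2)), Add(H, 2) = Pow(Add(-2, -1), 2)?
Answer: Add(Rational(1456921, 5625), Mul(Rational(4828, 1875), Pow(2, Rational(1, 2)))) ≈ 262.65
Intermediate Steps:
H = 7 (H = Add(-2, Pow(Add(-2, -1), 2)) = Add(-2, Pow(-3, 2)) = Add(-2, 9) = 7)
Function('R')(d) = Mul(Rational(-1, 3), d)
m = Mul(6, Pow(2, Rational(1, 2))) (m = Pow(72, Rational(1, 2)) = Mul(6, Pow(2, Rational(1, 2))) ≈ 8.4853)
Pow(Add(Pow(Add(2, 2), 2), Mul(Add(H, m), Pow(Add(Function('R')(-3), 74), -1))), 2) = Pow(Add(Pow(Add(2, 2), 2), Mul(Add(7, Mul(6, Pow(2, Rational(1, 2)))), Pow(Add(Mul(Rational(-1, 3), -3), 74), -1))), 2) = Pow(Add(Pow(4, 2), Mul(Add(7, Mul(6, Pow(2, Rational(1, 2)))), Pow(Add(1, 74), -1))), 2) = Pow(Add(16, Mul(Add(7, Mul(6, Pow(2, Rational(1, 2)))), Pow(75, -1))), 2) = Pow(Add(16, Mul(Add(7, Mul(6, Pow(2, Rational(1, 2)))), Rational(1, 75))), 2) = Pow(Add(16, Add(Rational(7, 75), Mul(Rational(2, 25), Pow(2, Rational(1, 2))))), 2) = Pow(Add(Rational(1207, 75), Mul(Rational(2, 25), Pow(2, Rational(1, 2)))), 2)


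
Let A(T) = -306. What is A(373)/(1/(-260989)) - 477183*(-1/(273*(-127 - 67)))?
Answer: 201413540225/2522 ≈ 7.9863e+7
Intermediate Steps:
A(373)/(1/(-260989)) - 477183*(-1/(273*(-127 - 67))) = -306/(1/(-260989)) - 477183*(-1/(273*(-127 - 67))) = -306/(-1/260989) - 477183/((-273*(-194))) = -306*(-260989) - 477183/52962 = 79862634 - 477183*1/52962 = 79862634 - 22723/2522 = 201413540225/2522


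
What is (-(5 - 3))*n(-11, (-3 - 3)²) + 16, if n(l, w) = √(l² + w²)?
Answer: 16 - 2*√1417 ≈ -59.286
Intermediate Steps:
(-(5 - 3))*n(-11, (-3 - 3)²) + 16 = (-(5 - 3))*√((-11)² + ((-3 - 3)²)²) + 16 = (-1*2)*√(121 + ((-6)²)²) + 16 = -2*√(121 + 36²) + 16 = -2*√(121 + 1296) + 16 = -2*√1417 + 16 = 16 - 2*√1417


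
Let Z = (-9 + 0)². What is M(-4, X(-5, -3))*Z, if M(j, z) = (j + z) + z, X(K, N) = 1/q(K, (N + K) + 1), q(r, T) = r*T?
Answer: -11178/35 ≈ -319.37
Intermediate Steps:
q(r, T) = T*r
X(K, N) = 1/(K*(1 + K + N)) (X(K, N) = 1/(((N + K) + 1)*K) = 1/(((K + N) + 1)*K) = 1/((1 + K + N)*K) = 1/(K*(1 + K + N)))
M(j, z) = j + 2*z
Z = 81 (Z = (-9)² = 81)
M(-4, X(-5, -3))*Z = (-4 + 2*(1/((-5)*(1 - 5 - 3))))*81 = (-4 + 2*(-⅕/(-7)))*81 = (-4 + 2*(-⅕*(-⅐)))*81 = (-4 + 2*(1/35))*81 = (-4 + 2/35)*81 = -138/35*81 = -11178/35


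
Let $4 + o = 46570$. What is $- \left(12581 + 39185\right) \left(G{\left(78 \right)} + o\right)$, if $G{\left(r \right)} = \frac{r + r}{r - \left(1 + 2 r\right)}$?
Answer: $- \frac{190424233428}{79} \approx -2.4104 \cdot 10^{9}$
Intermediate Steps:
$o = 46566$ ($o = -4 + 46570 = 46566$)
$G{\left(r \right)} = \frac{2 r}{-1 - r}$
$- \left(12581 + 39185\right) \left(G{\left(78 \right)} + o\right) = - \left(12581 + 39185\right) \left(\left(-2\right) 78 \frac{1}{1 + 78} + 46566\right) = - 51766 \left(\left(-2\right) 78 \cdot \frac{1}{79} + 46566\right) = - 51766 \left(- \frac{156}{79} + 46566\right) = - \frac{51766 \cdot 3678558}{79} = \left(-1\right) \frac{190424233428}{79} = - \frac{190424233428}{79}$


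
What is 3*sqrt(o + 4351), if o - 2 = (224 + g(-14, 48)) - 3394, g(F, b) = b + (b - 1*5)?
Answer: 21*sqrt(26) ≈ 107.08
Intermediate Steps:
g(F, b) = -5 + 2*b (g(F, b) = b + (b - 5) = b + (-5 + b) = -5 + 2*b)
o = -3077 (o = 2 + ((224 + (-5 + 2*48)) - 3394) = 2 + ((224 + (-5 + 96)) - 3394) = 2 + ((224 + 91) - 3394) = 2 + (315 - 3394) = 2 - 3079 = -3077)
3*sqrt(o + 4351) = 3*sqrt(-3077 + 4351) = 3*sqrt(1274) = 3*(7*sqrt(26)) = 21*sqrt(26)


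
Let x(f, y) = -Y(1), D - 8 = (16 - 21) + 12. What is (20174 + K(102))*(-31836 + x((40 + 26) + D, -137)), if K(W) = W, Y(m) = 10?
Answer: -645709496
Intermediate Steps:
D = 15 (D = 8 + ((16 - 21) + 12) = 8 + (-5 + 12) = 8 + 7 = 15)
x(f, y) = -10 (x(f, y) = -1*10 = -10)
(20174 + K(102))*(-31836 + x((40 + 26) + D, -137)) = (20174 + 102)*(-31836 - 10) = 20276*(-31846) = -645709496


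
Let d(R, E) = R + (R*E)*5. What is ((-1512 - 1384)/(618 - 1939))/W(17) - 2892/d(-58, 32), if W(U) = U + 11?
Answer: 2393074/6167749 ≈ 0.38800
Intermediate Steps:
d(R, E) = R + 5*E*R (d(R, E) = R + (E*R)*5 = R + 5*E*R)
W(U) = 11 + U
((-1512 - 1384)/(618 - 1939))/W(17) - 2892/d(-58, 32) = ((-1512 - 1384)/(618 - 1939))/(11 + 17) - 2892*(-1/(58*(1 + 5*32))) = -2896/(-1321)/28 - 2892*(-1/(58*(1 + 160))) = -2896*(-1/1321)*(1/28) - 2892/((-58*161)) = (2896/1321)*(1/28) - 2892/(-9338) = 724/9247 - 2892*(-1/9338) = 724/9247 + 1446/4669 = 2393074/6167749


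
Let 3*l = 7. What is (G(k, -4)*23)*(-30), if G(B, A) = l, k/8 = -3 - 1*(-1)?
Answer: -1610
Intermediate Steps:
l = 7/3 (l = (1/3)*7 = 7/3 ≈ 2.3333)
k = -16 (k = 8*(-3 - 1*(-1)) = 8*(-3 + 1) = 8*(-2) = -16)
G(B, A) = 7/3
(G(k, -4)*23)*(-30) = ((7/3)*23)*(-30) = (161/3)*(-30) = -1610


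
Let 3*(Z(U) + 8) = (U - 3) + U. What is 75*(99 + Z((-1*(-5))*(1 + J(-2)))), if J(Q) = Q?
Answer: 6500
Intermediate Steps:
Z(U) = -9 + 2*U/3 (Z(U) = -8 + ((U - 3) + U)/3 = -8 + ((-3 + U) + U)/3 = -8 + (-3 + 2*U)/3 = -8 + (-1 + 2*U/3) = -9 + 2*U/3)
75*(99 + Z((-1*(-5))*(1 + J(-2)))) = 75*(99 + (-9 + 2*((-1*(-5))*(1 - 2))/3)) = 75*(99 + (-9 + 2*(5*(-1))/3)) = 75*(99 + (-9 + (⅔)*(-5))) = 75*(99 + (-9 - 10/3)) = 75*(99 - 37/3) = 75*(260/3) = 6500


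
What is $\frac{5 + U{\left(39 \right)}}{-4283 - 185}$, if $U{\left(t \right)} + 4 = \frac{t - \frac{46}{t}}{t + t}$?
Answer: $- \frac{4517}{13591656} \approx -0.00033234$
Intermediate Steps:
$U{\left(t \right)} = -4 + \frac{t - \frac{46}{t}}{2 t}$ ($U{\left(t \right)} = -4 + \frac{t - \frac{46}{t}}{t + t} = -4 + \frac{t - \frac{46}{t}}{2 t}$)
$\frac{5 + U{\left(39 \right)}}{-4283 - 185} = \frac{5 - \left(\frac{7}{2} + \frac{23}{1521}\right)}{-4283 - 185} = \frac{5 - \frac{10693}{3042}}{-4468} = \left(5 - \frac{10693}{3042}\right) \left(- \frac{1}{4468}\right) = \frac{4517}{3042} \left(- \frac{1}{4468}\right) = - \frac{4517}{13591656}$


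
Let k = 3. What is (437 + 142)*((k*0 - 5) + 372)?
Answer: 212493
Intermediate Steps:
(437 + 142)*((k*0 - 5) + 372) = (437 + 142)*((3*0 - 5) + 372) = 579*((0 - 5) + 372) = 579*(-5 + 372) = 579*367 = 212493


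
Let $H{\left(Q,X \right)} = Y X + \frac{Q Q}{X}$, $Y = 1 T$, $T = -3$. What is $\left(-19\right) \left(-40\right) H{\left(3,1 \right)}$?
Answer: $4560$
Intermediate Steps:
$Y = -3$ ($Y = 1 \left(-3\right) = -3$)
$H{\left(Q,X \right)} = - 3 X + \frac{Q^{2}}{X}$ ($H{\left(Q,X \right)} = - 3 X + \frac{Q Q}{X} = - 3 X + \frac{Q^{2}}{X}$)
$\left(-19\right) \left(-40\right) H{\left(3,1 \right)} = \left(-19\right) \left(-40\right) \left(\left(-3\right) 1 + \frac{3^{2}}{1}\right) = 760 \left(-3 + 9 \cdot 1\right) = 760 \left(-3 + 9\right) = 760 \cdot 6 = 4560$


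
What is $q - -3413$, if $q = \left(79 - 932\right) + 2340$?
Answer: $4900$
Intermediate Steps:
$q = 1487$ ($q = -853 + 2340 = 1487$)
$q - -3413 = 1487 - -3413 = 1487 + 3413 = 4900$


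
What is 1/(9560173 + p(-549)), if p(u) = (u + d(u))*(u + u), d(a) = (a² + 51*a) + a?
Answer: -1/289429619 ≈ -3.4551e-9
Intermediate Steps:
d(a) = a² + 52*a
p(u) = 2*u*(u + u*(52 + u)) (p(u) = (u + u*(52 + u))*(u + u) = (u + u*(52 + u))*(2*u) = 2*u*(u + u*(52 + u)))
1/(9560173 + p(-549)) = 1/(9560173 + 2*(-549)²*(53 - 549)) = 1/(9560173 + 2*301401*(-496)) = 1/(9560173 - 298989792) = 1/(-289429619) = -1/289429619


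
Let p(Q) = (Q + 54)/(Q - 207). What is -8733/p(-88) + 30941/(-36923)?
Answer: -95123376899/1255382 ≈ -75773.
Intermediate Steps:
p(Q) = (54 + Q)/(-207 + Q)
-8733/p(-88) + 30941/(-36923) = -8733*(-207 - 88)/(54 - 88) + 30941/(-36923) = -8733/(-34/(-295)) + 30941*(-1/36923) = -8733/((-1/295*(-34))) - 30941/36923 = -8733/34/295 - 30941/36923 = -8733*295/34 - 30941/36923 = -2576235/34 - 30941/36923 = -95123376899/1255382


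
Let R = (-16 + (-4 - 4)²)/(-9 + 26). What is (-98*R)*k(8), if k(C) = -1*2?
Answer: 9408/17 ≈ 553.41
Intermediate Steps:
R = 48/17 (R = (-16 + (-8)²)/17 = (-16 + 64)*(1/17) = 48*(1/17) = 48/17 ≈ 2.8235)
k(C) = -2
(-98*R)*k(8) = -98*48/17*(-2) = -4704/17*(-2) = 9408/17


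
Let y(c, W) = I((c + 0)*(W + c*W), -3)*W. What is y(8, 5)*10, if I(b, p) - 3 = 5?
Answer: 400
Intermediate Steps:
I(b, p) = 8 (I(b, p) = 3 + 5 = 8)
y(c, W) = 8*W
y(8, 5)*10 = (8*5)*10 = 40*10 = 400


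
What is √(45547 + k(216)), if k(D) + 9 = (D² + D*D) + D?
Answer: √139066 ≈ 372.92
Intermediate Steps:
k(D) = -9 + D + 2*D² (k(D) = -9 + ((D² + D*D) + D) = -9 + ((D² + D²) + D) = -9 + (2*D² + D) = -9 + (D + 2*D²) = -9 + D + 2*D²)
√(45547 + k(216)) = √(45547 + (-9 + 216 + 2*216²)) = √(45547 + (-9 + 216 + 2*46656)) = √(45547 + (-9 + 216 + 93312)) = √(45547 + 93519) = √139066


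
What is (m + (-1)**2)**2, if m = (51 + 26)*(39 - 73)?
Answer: 6848689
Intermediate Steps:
m = -2618 (m = 77*(-34) = -2618)
(m + (-1)**2)**2 = (-2618 + (-1)**2)**2 = (-2618 + 1)**2 = (-2617)**2 = 6848689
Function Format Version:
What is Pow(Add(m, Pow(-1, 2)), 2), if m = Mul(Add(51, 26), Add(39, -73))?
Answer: 6848689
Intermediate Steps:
m = -2618 (m = Mul(77, -34) = -2618)
Pow(Add(m, Pow(-1, 2)), 2) = Pow(Add(-2618, Pow(-1, 2)), 2) = Pow(Add(-2618, 1), 2) = Pow(-2617, 2) = 6848689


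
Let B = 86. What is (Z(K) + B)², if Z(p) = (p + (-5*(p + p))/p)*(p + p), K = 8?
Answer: 2916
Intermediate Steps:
Z(p) = 2*p*(-10 + p) (Z(p) = (p + (-10*p)/p)*(2*p) = (p - 10)*(2*p) = (-10 + p)*(2*p) = 2*p*(-10 + p))
(Z(K) + B)² = (2*8*(-10 + 8) + 86)² = (2*8*(-2) + 86)² = (-32 + 86)² = 54² = 2916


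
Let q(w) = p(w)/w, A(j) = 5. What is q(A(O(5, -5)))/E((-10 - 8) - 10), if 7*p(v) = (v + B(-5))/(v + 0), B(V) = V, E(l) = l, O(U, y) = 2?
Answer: 0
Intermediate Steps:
p(v) = (-5 + v)/(7*v) (p(v) = ((v - 5)/(v + 0))/7 = ((-5 + v)/v)/7 = (-5 + v)/(7*v))
q(w) = (-5 + w)/(7*w**2) (q(w) = ((-5 + w)/(7*w))/w = (-5 + w)/(7*w**2))
q(A(O(5, -5)))/E((-10 - 8) - 10) = ((1/7)*(-5 + 5)/5**2)/((-10 - 8) - 10) = ((1/7)*(1/25)*0)/(-18 - 10) = 0/(-28) = 0*(-1/28) = 0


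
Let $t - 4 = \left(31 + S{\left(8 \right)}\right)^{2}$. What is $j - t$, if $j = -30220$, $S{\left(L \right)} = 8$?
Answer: $-31745$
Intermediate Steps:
$t = 1525$ ($t = 4 + \left(31 + 8\right)^{2} = 4 + 39^{2} = 4 + 1521 = 1525$)
$j - t = -30220 - 1525 = -31745$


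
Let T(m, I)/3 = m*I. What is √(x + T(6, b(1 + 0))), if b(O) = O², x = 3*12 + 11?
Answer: √65 ≈ 8.0623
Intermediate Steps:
x = 47 (x = 36 + 11 = 47)
T(m, I) = 3*I*m (T(m, I) = 3*(m*I) = 3*(I*m) = 3*I*m)
√(x + T(6, b(1 + 0))) = √(47 + 3*(1 + 0)²*6) = √(47 + 3*1²*6) = √(47 + 3*1*6) = √(47 + 18) = √65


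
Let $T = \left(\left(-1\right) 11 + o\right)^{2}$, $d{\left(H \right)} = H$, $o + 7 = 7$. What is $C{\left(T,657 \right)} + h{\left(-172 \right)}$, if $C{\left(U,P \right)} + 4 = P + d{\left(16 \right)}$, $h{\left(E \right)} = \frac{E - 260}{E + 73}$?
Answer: $\frac{7407}{11} \approx 673.36$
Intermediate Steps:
$o = 0$ ($o = -7 + 7 = 0$)
$h{\left(E \right)} = \frac{-260 + E}{73 + E}$
$T = 121$ ($T = \left(\left(-1\right) 11 + 0\right)^{2} = \left(-11 + 0\right)^{2} = \left(-11\right)^{2} = 121$)
$C{\left(U,P \right)} = 12 + P$ ($C{\left(U,P \right)} = -4 + \left(P + 16\right) = -4 + \left(16 + P\right) = 12 + P$)
$C{\left(T,657 \right)} + h{\left(-172 \right)} = \left(12 + 657\right) + \frac{-260 - 172}{73 - 172} = 669 + \frac{1}{-99} \left(-432\right) = 669 - - \frac{48}{11} = 669 + \frac{48}{11} = \frac{7407}{11}$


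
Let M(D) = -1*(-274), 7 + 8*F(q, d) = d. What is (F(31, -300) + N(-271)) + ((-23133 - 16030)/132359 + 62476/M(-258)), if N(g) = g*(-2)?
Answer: 106092715195/145065464 ≈ 731.34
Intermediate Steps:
F(q, d) = -7/8 + d/8
N(g) = -2*g
M(D) = 274
(F(31, -300) + N(-271)) + ((-23133 - 16030)/132359 + 62476/M(-258)) = ((-7/8 + (⅛)*(-300)) - 2*(-271)) + ((-23133 - 16030)/132359 + 62476/274) = ((-7/8 - 75/2) + 542) + (-39163*1/132359 + 62476*(1/274)) = (-307/8 + 542) + (-39163/132359 + 31238/137) = 4029/8 + 4129265111/18133183 = 106092715195/145065464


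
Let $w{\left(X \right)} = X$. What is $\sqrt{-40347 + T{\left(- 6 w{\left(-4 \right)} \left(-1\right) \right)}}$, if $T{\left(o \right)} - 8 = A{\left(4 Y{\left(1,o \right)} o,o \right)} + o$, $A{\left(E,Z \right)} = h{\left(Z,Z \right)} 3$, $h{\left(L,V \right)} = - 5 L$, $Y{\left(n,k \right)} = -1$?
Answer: $i \sqrt{40003} \approx 200.01 i$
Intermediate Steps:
$A{\left(E,Z \right)} = - 15 Z$ ($A{\left(E,Z \right)} = - 5 Z 3 = - 15 Z$)
$T{\left(o \right)} = 8 - 14 o$ ($T{\left(o \right)} = 8 + \left(- 15 o + o\right) = 8 - 14 o$)
$\sqrt{-40347 + T{\left(- 6 w{\left(-4 \right)} \left(-1\right) \right)}} = \sqrt{-40347 - \left(-8 + 14 \left(-6\right) \left(-4\right) \left(-1\right)\right)} = \sqrt{-40347 - \left(-8 + 14 \cdot 24 \left(-1\right)\right)} = \sqrt{-40347 + \left(8 - -336\right)} = \sqrt{-40347 + \left(8 + 336\right)} = \sqrt{-40347 + 344} = \sqrt{-40003} = i \sqrt{40003}$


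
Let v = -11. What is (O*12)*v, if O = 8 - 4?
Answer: -528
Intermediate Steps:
O = 4
(O*12)*v = (4*12)*(-11) = 48*(-11) = -528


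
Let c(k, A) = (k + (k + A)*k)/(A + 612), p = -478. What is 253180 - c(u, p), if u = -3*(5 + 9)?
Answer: 16952161/67 ≈ 2.5302e+5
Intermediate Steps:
u = -42 (u = -3*14 = -42)
c(k, A) = (k + k*(A + k))/(612 + A) (c(k, A) = (k + (A + k)*k)/(612 + A) = (k + k*(A + k))/(612 + A))
253180 - c(u, p) = 253180 - (-42)*(1 - 478 - 42)/(612 - 478) = 253180 - (-42)*(-519)/134 = 253180 - 1*10899/67 = 253180 - 10899/67 = 16952161/67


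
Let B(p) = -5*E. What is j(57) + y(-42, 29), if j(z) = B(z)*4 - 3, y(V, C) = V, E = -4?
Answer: 35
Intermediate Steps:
B(p) = 20 (B(p) = -5*(-4) = 20)
j(z) = 77 (j(z) = 20*4 - 3 = 80 - 3 = 77)
j(57) + y(-42, 29) = 77 - 42 = 35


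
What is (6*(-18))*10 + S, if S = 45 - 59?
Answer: -1094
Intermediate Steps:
S = -14
(6*(-18))*10 + S = (6*(-18))*10 - 14 = -108*10 - 14 = -1080 - 14 = -1094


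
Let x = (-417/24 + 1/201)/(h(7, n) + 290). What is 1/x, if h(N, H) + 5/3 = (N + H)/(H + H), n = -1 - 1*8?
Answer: -1391456/83793 ≈ -16.606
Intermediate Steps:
n = -9 (n = -1 - 8 = -9)
h(N, H) = -5/3 + (H + N)/(2*H) (h(N, H) = -5/3 + (N + H)/(H + H) = -5/3 + (H + N)/((2*H)) = -5/3 + (H + N)*(1/(2*H)) = -5/3 + (H + N)/(2*H))
x = -83793/1391456 (x = (-417/24 + 1/201)/((-7/6 + (½)*7/(-9)) + 290) = (-417*1/24 + 1/201)/((-7/6 + (½)*7*(-⅑)) + 290) = (-139/8 + 1/201)/((-7/6 - 7/18) + 290) = -27931/(1608*(-14/9 + 290)) = -27931/(1608*2596/9) = -27931/1608*9/2596 = -83793/1391456 ≈ -0.060220)
1/x = 1/(-83793/1391456) = -1391456/83793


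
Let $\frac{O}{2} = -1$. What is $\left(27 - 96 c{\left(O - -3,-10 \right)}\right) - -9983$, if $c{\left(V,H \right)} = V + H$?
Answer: $10874$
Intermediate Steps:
$O = -2$ ($O = 2 \left(-1\right) = -2$)
$c{\left(V,H \right)} = H + V$
$\left(27 - 96 c{\left(O - -3,-10 \right)}\right) - -9983 = \left(27 - 96 \left(-10 - -1\right)\right) - -9983 = \left(27 - 96 \left(-10 + \left(-2 + 3\right)\right)\right) + 9983 = \left(27 - 96 \left(-10 + 1\right)\right) + 9983 = \left(27 - -864\right) + 9983 = \left(27 + 864\right) + 9983 = 891 + 9983 = 10874$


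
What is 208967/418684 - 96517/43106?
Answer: -2243028009/1289128036 ≈ -1.7400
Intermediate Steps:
208967/418684 - 96517/43106 = -2243028009/1289128036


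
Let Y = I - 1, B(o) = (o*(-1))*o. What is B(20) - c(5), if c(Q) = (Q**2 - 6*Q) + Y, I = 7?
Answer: -401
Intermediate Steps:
B(o) = -o**2 (B(o) = (-o)*o = -o**2)
Y = 6 (Y = 7 - 1 = 6)
c(Q) = 6 + Q**2 - 6*Q (c(Q) = (Q**2 - 6*Q) + 6 = 6 + Q**2 - 6*Q)
B(20) - c(5) = -1*20**2 - (6 + 5**2 - 6*5) = -1*400 - (6 + 25 - 30) = -400 - 1*1 = -400 - 1 = -401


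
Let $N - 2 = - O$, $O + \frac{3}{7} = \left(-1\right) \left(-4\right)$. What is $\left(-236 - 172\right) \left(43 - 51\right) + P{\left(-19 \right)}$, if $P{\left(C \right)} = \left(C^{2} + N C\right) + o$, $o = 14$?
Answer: $\frac{25682}{7} \approx 3668.9$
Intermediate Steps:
$O = \frac{25}{7}$ ($O = - \frac{3}{7} - -4 = - \frac{3}{7} + 4 = \frac{25}{7} \approx 3.5714$)
$N = - \frac{11}{7}$ ($N = 2 - \frac{25}{7} = - \frac{11}{7} \approx -1.5714$)
$P{\left(C \right)} = 14 + C^{2} - \frac{11 C}{7}$ ($P{\left(C \right)} = \left(C^{2} - \frac{11 C}{7}\right) + 14 = 14 + C^{2} - \frac{11 C}{7}$)
$\left(-236 - 172\right) \left(43 - 51\right) + P{\left(-19 \right)} = \left(-236 - 172\right) \left(43 - 51\right) + \left(14 + \left(-19\right)^{2} - - \frac{209}{7}\right) = \left(-408\right) \left(-8\right) + \left(14 + 361 + \frac{209}{7}\right) = 3264 + \frac{2834}{7} = \frac{25682}{7}$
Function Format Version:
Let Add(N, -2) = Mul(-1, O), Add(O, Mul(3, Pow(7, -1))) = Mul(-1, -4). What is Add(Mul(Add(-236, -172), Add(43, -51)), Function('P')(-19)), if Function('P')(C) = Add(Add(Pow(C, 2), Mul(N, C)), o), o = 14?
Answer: Rational(25682, 7) ≈ 3668.9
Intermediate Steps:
O = Rational(25, 7) (O = Add(Rational(-3, 7), Mul(-1, -4)) = Add(Rational(-3, 7), 4) = Rational(25, 7) ≈ 3.5714)
N = Rational(-11, 7) (N = Add(2, Mul(-1, Rational(25, 7))) = Add(2, Rational(-25, 7)) = Rational(-11, 7) ≈ -1.5714)
Function('P')(C) = Add(14, Pow(C, 2), Mul(Rational(-11, 7), C)) (Function('P')(C) = Add(Add(Pow(C, 2), Mul(Rational(-11, 7), C)), 14) = Add(14, Pow(C, 2), Mul(Rational(-11, 7), C)))
Add(Mul(Add(-236, -172), Add(43, -51)), Function('P')(-19)) = Add(Mul(Add(-236, -172), Add(43, -51)), Add(14, Pow(-19, 2), Mul(Rational(-11, 7), -19))) = Add(Mul(-408, -8), Add(14, 361, Rational(209, 7))) = Add(3264, Rational(2834, 7)) = Rational(25682, 7)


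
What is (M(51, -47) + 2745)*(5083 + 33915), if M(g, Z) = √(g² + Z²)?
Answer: 107049510 + 38998*√4810 ≈ 1.0975e+8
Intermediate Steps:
M(g, Z) = √(Z² + g²)
(M(51, -47) + 2745)*(5083 + 33915) = (√((-47)² + 51²) + 2745)*(5083 + 33915) = (√(2209 + 2601) + 2745)*38998 = (√4810 + 2745)*38998 = (2745 + √4810)*38998 = 107049510 + 38998*√4810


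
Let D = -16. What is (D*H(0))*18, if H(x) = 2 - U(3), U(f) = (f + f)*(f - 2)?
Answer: 1152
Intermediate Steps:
U(f) = 2*f*(-2 + f) (U(f) = (2*f)*(-2 + f) = 2*f*(-2 + f))
H(x) = -4 (H(x) = 2 - 2*3*(-2 + 3) = 2 - 2*3 = 2 - 1*6 = 2 - 6 = -4)
(D*H(0))*18 = -16*(-4)*18 = 64*18 = 1152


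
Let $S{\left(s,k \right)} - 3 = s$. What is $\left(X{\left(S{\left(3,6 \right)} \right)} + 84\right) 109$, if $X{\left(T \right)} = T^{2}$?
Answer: $13080$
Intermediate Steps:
$S{\left(s,k \right)} = 3 + s$
$\left(X{\left(S{\left(3,6 \right)} \right)} + 84\right) 109 = \left(\left(3 + 3\right)^{2} + 84\right) 109 = \left(6^{2} + 84\right) 109 = \left(36 + 84\right) 109 = 120 \cdot 109 = 13080$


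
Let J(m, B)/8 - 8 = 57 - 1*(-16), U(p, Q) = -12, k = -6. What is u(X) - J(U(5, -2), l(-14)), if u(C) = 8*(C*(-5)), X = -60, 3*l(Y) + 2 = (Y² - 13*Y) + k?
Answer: 1752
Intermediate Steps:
l(Y) = -8/3 - 13*Y/3 + Y²/3 (l(Y) = -⅔ + ((Y² - 13*Y) - 6)/3 = -⅔ + (-6 + Y² - 13*Y)/3 = -⅔ + (-2 - 13*Y/3 + Y²/3) = -8/3 - 13*Y/3 + Y²/3)
J(m, B) = 648 (J(m, B) = 64 + 8*(57 - 1*(-16)) = 64 + 8*(57 + 16) = 64 + 8*73 = 64 + 584 = 648)
u(C) = -40*C (u(C) = 8*(-5*C) = -40*C)
u(X) - J(U(5, -2), l(-14)) = -40*(-60) - 1*648 = 2400 - 648 = 1752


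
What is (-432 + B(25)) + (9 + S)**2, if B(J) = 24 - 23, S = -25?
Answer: -175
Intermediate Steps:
B(J) = 1
(-432 + B(25)) + (9 + S)**2 = (-432 + 1) + (9 - 25)**2 = -431 + (-16)**2 = -431 + 256 = -175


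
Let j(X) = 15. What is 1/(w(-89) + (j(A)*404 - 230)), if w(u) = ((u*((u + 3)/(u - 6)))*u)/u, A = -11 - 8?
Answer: 95/546196 ≈ 0.00017393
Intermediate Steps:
A = -19
w(u) = u*(3 + u)/(-6 + u) (w(u) = ((u*((3 + u)/(-6 + u)))*u)/u = ((u*(3 + u)/(-6 + u))*u)/u = (u²*(3 + u)/(-6 + u))/u = u*(3 + u)/(-6 + u))
1/(w(-89) + (j(A)*404 - 230)) = 1/(-89*(3 - 89)/(-6 - 89) + (15*404 - 230)) = 1/(-89*(-86)/(-95) + (6060 - 230)) = 1/(-89*(-1/95)*(-86) + 5830) = 1/(-7654/95 + 5830) = 1/(546196/95) = 95/546196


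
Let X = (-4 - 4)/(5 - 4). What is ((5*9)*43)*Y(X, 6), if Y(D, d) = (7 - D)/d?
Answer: 9675/2 ≈ 4837.5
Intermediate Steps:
X = -8 (X = -8/1 = -8*1 = -8)
Y(D, d) = (7 - D)/d
((5*9)*43)*Y(X, 6) = ((5*9)*43)*((7 - 1*(-8))/6) = (45*43)*((7 + 8)/6) = 1935*((⅙)*15) = 1935*(5/2) = 9675/2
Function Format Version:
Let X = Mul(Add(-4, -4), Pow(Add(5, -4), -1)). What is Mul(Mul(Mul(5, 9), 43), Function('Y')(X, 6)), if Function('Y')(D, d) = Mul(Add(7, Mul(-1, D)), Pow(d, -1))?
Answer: Rational(9675, 2) ≈ 4837.5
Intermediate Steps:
X = -8 (X = Mul(-8, Pow(1, -1)) = Mul(-8, 1) = -8)
Function('Y')(D, d) = Mul(Pow(d, -1), Add(7, Mul(-1, D)))
Mul(Mul(Mul(5, 9), 43), Function('Y')(X, 6)) = Mul(Mul(Mul(5, 9), 43), Mul(Pow(6, -1), Add(7, Mul(-1, -8)))) = Mul(Mul(45, 43), Mul(Rational(1, 6), Add(7, 8))) = Mul(1935, Mul(Rational(1, 6), 15)) = Mul(1935, Rational(5, 2)) = Rational(9675, 2)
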